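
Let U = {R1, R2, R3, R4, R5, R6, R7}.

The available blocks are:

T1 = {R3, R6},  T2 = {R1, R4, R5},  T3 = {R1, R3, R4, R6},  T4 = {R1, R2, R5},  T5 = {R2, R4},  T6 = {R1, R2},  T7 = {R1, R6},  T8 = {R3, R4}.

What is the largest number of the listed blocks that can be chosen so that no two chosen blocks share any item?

T1, T6 are pairwise disjoint (T1={R3,R6}; T6={R1,R2}).
Every remaining block overlaps one of these, and no 3 of the listed blocks are pairwise disjoint, so 2 is the maximum.

2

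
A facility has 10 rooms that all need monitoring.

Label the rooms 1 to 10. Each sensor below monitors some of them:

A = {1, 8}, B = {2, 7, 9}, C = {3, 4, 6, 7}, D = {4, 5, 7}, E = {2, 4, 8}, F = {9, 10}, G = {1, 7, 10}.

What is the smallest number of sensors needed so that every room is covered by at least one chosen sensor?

5

B and C and D and E and G together: B ∪ C ∪ D ∪ E ∪ G = {1, 2, 3, 4, 5, 6, 7, 8, 9, 10} — every room is covered.
Only D contains 5, so D is forced; the remaining 7 rooms need at least 4 more sensors (each remaining sensor adds at most 2) — so at least 5 sensors are needed, and 5 is optimal.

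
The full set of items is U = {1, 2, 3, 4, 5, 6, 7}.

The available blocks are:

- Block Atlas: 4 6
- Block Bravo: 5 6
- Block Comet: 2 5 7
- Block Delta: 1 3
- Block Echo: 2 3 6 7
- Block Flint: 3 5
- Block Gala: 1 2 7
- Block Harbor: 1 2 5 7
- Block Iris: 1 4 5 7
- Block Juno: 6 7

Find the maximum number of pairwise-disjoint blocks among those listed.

3

Atlas, Flint, Gala are pairwise disjoint (Atlas={4,6}; Flint={3,5}; Gala={1,2,7}).
Every remaining block overlaps one of these, and no 4 of the listed blocks are pairwise disjoint, so 3 is the maximum.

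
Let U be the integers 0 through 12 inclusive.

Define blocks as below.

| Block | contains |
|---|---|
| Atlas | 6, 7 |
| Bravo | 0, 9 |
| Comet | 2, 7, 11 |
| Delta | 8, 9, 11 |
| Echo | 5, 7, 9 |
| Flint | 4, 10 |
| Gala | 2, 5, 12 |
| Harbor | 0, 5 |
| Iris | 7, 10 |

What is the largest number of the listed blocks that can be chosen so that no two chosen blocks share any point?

Atlas, Delta, Flint, Harbor are pairwise disjoint (Atlas={6,7}; Delta={8,9,11}; Flint={4,10}; Harbor={0,5}).
Every remaining block overlaps one of these, and no 5 of the listed blocks are pairwise disjoint, so 4 is the maximum.

4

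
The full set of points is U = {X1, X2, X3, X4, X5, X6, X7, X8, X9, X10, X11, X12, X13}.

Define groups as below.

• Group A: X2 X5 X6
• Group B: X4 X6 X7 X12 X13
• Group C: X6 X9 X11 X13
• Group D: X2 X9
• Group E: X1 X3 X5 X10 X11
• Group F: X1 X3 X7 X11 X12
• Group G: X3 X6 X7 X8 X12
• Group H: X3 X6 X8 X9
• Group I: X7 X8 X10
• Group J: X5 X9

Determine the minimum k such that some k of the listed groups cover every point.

4

B, D, E, and H cover everything between them: the union {X1, X2, X3, X4, X5, X6, X7, X8, X9, X10, X11, X12, X13} is all of U.
No 3 of the 10 groups cover everything (all 120 combinations miss at least one point), so 4 is optimal.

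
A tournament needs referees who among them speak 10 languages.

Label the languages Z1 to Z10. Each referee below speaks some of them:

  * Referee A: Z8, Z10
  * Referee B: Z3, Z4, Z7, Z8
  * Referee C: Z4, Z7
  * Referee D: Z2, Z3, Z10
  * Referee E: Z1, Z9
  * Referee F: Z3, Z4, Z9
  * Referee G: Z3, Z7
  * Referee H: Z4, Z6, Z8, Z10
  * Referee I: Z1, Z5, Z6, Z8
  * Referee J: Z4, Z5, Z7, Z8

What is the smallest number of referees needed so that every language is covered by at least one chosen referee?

4

Take {B, D, F, I}. Their union is {Z1, Z2, Z3, Z4, Z5, Z6, Z7, Z8, Z9, Z10}, which is all 10 languages.
No 3 of the 10 referees cover everything (all 120 combinations miss at least one language), so 4 is optimal.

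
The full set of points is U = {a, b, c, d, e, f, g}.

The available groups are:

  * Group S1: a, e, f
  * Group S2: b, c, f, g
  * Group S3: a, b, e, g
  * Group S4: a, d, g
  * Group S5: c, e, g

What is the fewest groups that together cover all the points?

3

S1, S2, and S4 cover everything between them: the union {a, b, c, d, e, f, g} is all of U.
Only S4 contains d, so S4 is forced; the remaining 4 points need at least 2 more groups (each remaining group adds at most 3) — so at least 3 groups are needed, and 3 is optimal.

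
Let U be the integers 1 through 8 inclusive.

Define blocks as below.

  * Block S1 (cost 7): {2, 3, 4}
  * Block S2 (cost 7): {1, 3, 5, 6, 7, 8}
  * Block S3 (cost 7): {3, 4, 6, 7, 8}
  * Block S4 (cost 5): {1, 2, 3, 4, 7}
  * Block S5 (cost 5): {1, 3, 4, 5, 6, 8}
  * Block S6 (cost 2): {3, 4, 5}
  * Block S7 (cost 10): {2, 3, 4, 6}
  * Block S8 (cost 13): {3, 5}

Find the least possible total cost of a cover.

S4, S5 together cover every item (S4 ∪ S5 = {1, 2, 3, 4, 5, 6, 7, 8}); total cost 5 + 5 = 10.
The greedy pick S6, S4, S5 costs 12; no covering selection beats 10.

10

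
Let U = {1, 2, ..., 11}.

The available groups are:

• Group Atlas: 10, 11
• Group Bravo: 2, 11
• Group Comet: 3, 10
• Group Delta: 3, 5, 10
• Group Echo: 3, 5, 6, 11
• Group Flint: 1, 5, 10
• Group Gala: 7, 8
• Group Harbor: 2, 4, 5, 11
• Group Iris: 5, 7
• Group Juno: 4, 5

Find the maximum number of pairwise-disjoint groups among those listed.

4

Bravo, Comet, Gala, Juno are pairwise disjoint (Bravo={2,11}; Comet={3,10}; Gala={7,8}; Juno={4,5}).
Every remaining group overlaps one of these, and no 5 of the listed groups are pairwise disjoint, so 4 is the maximum.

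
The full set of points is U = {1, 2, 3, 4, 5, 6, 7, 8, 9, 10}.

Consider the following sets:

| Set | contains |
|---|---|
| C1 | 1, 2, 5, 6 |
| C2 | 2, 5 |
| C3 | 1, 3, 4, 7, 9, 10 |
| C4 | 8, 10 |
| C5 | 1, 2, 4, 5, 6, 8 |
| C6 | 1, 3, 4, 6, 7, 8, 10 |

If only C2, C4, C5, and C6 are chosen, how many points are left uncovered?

Union of C2, C4, C5, C6 = {1, 2, 3, 4, 5, 6, 7, 8, 10}.
Not covered: 9 — 1 point.

1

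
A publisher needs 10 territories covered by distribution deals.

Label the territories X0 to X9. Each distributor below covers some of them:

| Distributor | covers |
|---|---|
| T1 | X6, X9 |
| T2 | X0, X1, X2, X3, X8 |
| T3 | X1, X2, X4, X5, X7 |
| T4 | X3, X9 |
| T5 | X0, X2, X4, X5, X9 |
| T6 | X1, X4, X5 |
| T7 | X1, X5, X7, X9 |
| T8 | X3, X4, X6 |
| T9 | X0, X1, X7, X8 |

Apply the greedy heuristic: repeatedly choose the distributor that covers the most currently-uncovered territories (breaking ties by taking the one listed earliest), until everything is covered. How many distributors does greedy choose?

Greedy: pick T2 (covers 5 new) → pick T3 (covers 3 new) → pick T1 (covers 2 new). Total picks: 3.

3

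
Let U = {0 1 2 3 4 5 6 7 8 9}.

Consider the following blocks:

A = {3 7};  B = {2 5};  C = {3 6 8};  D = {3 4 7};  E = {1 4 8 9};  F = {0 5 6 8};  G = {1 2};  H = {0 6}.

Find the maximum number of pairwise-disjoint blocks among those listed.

A, B, E, H are pairwise disjoint (A={3,7}; B={2,5}; E={1,4,8,9}; H={0,6}).
Every remaining block overlaps one of these, and no 5 of the listed blocks are pairwise disjoint, so 4 is the maximum.

4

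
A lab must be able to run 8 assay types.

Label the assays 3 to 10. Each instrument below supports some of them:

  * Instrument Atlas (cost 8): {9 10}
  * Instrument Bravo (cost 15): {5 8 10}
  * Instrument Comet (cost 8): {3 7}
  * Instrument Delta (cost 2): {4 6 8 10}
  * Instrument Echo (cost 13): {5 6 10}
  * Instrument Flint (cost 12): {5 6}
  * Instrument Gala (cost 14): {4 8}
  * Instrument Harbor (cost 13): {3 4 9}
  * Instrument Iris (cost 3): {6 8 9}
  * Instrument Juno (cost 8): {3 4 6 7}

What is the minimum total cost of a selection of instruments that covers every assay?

Echo, Iris, Juno together cover every assay (Echo ∪ Iris ∪ Juno = {3, 4, 5, 6, 7, 8, 9, 10}); total cost 13 + 3 + 8 = 24.
The greedy pick Delta, Iris, Comet, Flint costs 25; no covering selection beats 24.

24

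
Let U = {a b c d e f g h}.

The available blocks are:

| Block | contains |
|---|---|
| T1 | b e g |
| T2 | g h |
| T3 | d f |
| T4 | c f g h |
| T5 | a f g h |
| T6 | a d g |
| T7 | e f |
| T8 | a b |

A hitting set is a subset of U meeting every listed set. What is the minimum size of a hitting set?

3

T = {a, f, g} meets every block (each contains at least one member of T), and |T| = 3.
The blocks T2, T7, T8 are pairwise disjoint, so any hitting set needs a separate point for each — at least 3. Hence 3 is optimal.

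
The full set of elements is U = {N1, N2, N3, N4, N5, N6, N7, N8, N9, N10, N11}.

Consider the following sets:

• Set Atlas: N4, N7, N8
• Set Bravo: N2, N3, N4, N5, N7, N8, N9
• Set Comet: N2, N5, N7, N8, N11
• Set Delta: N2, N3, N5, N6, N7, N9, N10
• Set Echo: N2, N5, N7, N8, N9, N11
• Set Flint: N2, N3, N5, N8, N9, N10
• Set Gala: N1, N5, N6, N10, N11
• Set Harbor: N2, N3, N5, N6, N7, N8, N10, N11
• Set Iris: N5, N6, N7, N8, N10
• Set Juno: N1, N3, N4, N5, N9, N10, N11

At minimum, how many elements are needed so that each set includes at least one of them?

The 2 elements {N4, N5} hit every set.
The sets Atlas, Gala are pairwise disjoint, so any hitting set needs a separate element for each — at least 2. Hence 2 is optimal.

2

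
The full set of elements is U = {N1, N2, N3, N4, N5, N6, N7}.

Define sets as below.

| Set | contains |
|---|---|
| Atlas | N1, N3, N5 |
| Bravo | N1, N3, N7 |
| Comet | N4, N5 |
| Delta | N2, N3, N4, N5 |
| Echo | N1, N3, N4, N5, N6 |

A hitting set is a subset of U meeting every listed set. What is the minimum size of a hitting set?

The 2 elements {N1, N4} hit every set.
The sets Bravo, Comet are pairwise disjoint, so any hitting set needs a separate element for each — at least 2. Hence 2 is optimal.

2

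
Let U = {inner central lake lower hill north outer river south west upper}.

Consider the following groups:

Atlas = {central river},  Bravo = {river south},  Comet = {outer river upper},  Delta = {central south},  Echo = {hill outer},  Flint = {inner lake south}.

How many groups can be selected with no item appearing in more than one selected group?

3

Atlas, Echo, Flint are pairwise disjoint (Atlas={central,river}; Echo={hill,outer}; Flint={inner,lake,south}).
Every remaining group overlaps one of these, and no 4 of the listed groups are pairwise disjoint, so 3 is the maximum.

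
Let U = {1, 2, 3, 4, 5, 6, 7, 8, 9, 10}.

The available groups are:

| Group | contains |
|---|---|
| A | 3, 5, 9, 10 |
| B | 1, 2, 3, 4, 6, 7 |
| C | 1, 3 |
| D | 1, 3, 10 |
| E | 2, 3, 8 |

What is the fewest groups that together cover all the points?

3

A and B and E together: A ∪ B ∪ E = {1, 2, 3, 4, 5, 6, 7, 8, 9, 10} — every point is covered.
Only B contains 4, so B is forced; the remaining 4 points need at least 2 more groups (each remaining group adds at most 3) — so at least 3 groups are needed, and 3 is optimal.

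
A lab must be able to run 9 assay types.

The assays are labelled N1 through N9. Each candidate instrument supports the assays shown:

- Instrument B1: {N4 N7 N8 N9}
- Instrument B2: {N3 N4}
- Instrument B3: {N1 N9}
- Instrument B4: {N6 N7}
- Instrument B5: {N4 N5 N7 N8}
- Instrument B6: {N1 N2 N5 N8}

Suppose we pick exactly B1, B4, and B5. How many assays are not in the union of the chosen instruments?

3

Union of B1, B4, B5 = {N4, N5, N6, N7, N8, N9}.
Not covered: N1, N2, N3 — 3 assays.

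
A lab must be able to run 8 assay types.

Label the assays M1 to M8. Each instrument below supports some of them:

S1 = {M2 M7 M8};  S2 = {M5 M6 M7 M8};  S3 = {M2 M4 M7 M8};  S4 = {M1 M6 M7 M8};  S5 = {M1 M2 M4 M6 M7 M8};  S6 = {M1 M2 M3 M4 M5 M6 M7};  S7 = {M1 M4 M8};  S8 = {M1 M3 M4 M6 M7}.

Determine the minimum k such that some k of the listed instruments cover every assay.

2

S2 and S6 together: S2 ∪ S6 = {M1, M2, M3, M4, M5, M6, M7, M8} — every assay is covered.
No single instrument has all 8 assays (the largest, S6, has 7), so 2 is optimal.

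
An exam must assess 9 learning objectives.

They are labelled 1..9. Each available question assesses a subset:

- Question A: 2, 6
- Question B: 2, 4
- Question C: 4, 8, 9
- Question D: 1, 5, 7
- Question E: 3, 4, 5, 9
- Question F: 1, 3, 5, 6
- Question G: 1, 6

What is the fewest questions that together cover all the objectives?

Take {B, C, D, F}. Their union is {1, 2, 3, 4, 5, 6, 7, 8, 9}, which is all 9 objectives.
No 3 of the 7 questions cover everything (all 35 combinations miss at least one objective), so 4 is optimal.

4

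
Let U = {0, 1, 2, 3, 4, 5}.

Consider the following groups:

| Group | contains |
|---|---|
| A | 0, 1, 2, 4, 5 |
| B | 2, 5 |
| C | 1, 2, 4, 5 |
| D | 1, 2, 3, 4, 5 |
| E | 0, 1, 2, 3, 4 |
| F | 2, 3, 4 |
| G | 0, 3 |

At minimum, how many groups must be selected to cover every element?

2

Take {A, E}. Their union is {0, 1, 2, 3, 4, 5}, which is all 6 elements.
No single group has all 6 elements (the largest, A, has 5), so 2 is optimal.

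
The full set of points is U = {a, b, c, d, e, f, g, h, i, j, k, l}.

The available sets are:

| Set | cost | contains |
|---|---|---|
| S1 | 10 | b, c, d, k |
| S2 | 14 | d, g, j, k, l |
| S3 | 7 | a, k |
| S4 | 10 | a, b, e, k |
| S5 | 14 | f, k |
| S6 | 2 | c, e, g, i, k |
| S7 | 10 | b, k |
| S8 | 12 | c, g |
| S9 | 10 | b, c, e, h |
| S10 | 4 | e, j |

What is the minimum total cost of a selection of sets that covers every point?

47

S2, S3, S5, S6, S9 together cover every point (S2 ∪ S3 ∪ S5 ∪ S6 ∪ S9 = {a, b, c, d, e, f, g, h, i, j, k, l}); total cost 14 + 7 + 14 + 2 + 10 = 47.
The greedy pick S6, S10, S1, S3, S9, S2, S5 costs 61; no covering selection beats 47.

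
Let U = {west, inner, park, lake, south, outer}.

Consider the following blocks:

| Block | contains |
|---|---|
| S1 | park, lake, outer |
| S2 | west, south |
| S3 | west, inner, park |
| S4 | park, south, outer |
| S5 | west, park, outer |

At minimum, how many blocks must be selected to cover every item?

3

S1 and S2 and S3 together: S1 ∪ S2 ∪ S3 = {west, inner, park, lake, south, outer} — every item is covered.
Only S3 contains inner, so S3 is forced; the remaining 3 items need at least 2 more blocks (each remaining block adds at most 2) — so at least 3 blocks are needed, and 3 is optimal.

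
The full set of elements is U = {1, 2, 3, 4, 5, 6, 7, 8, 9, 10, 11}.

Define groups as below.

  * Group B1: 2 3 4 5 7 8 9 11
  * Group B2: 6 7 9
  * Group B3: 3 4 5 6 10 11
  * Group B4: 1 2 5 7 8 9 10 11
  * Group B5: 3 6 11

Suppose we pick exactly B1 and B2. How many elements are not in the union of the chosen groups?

2

Union of B1, B2 = {2, 3, 4, 5, 6, 7, 8, 9, 11}.
Not covered: 1, 10 — 2 elements.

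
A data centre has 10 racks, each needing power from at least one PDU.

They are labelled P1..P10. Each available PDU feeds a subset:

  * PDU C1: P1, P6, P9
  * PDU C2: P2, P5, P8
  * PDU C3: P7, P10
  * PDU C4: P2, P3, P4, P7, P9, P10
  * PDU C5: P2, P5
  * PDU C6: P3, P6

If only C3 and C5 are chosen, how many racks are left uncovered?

Union of C3, C5 = {P2, P5, P7, P10}.
Not covered: P1, P3, P4, P6, P8, P9 — 6 racks.

6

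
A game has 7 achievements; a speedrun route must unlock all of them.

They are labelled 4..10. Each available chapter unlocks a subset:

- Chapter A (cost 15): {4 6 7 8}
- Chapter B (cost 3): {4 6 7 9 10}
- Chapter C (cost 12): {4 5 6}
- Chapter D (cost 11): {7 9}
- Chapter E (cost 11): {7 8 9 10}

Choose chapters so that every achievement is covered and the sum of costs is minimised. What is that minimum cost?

23

C, E together cover every achievement (C ∪ E = {4, 5, 6, 7, 8, 9, 10}); total cost 12 + 11 = 23.
The greedy pick B, E, C costs 26; no covering selection beats 23.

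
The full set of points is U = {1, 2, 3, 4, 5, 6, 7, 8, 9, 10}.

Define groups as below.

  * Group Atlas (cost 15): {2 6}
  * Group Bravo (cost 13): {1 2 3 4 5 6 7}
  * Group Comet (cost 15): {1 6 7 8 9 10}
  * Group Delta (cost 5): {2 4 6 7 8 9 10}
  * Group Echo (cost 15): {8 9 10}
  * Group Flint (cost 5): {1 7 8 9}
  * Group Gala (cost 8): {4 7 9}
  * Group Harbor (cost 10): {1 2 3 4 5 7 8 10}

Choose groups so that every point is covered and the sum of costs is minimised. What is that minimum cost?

Delta, Harbor together cover every point (Delta ∪ Harbor = {1, 2, 3, 4, 5, 6, 7, 8, 9, 10}); total cost 5 + 10 = 15.
No covering selection has total cost below 15.

15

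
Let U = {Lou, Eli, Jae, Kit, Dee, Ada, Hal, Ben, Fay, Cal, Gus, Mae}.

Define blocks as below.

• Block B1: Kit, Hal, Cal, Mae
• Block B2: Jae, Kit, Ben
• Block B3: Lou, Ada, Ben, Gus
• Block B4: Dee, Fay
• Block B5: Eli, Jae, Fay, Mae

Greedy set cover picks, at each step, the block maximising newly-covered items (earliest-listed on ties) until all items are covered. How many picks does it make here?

Greedy: pick B1 (covers 4 new) → pick B3 (covers 4 new) → pick B5 (covers 3 new) → pick B4 (covers 1 new). Total picks: 4.

4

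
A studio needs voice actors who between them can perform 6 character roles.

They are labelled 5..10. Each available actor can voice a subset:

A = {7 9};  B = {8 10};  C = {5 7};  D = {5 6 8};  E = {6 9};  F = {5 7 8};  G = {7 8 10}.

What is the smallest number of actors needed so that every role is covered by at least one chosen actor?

C and E and G together: C ∪ E ∪ G = {5, 6, 7, 8, 9, 10} — every role is covered.
No 2 of the 7 actors cover everything (all 21 combinations miss at least one role), so 3 is optimal.

3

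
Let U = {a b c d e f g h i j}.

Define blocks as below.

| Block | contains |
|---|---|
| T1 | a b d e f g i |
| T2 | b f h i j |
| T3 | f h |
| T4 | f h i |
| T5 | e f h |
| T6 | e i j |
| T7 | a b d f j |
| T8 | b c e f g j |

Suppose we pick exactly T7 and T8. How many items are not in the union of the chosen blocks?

2

Union of T7, T8 = {a, b, c, d, e, f, g, j}.
Not covered: h, i — 2 items.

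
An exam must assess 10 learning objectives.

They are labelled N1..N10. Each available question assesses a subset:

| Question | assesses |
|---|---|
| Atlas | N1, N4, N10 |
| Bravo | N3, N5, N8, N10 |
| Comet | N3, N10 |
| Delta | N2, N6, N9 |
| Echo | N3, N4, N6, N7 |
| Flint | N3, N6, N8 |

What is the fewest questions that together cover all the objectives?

Take {Atlas, Bravo, Delta, Echo}. Their union is {N1, N2, N3, N4, N5, N6, N7, N8, N9, N10}, which is all 10 objectives.
Only Atlas contains N1, so Atlas is forced; the remaining 7 objectives need at least 3 more questions (each remaining question adds at most 3) — so at least 4 questions are needed, and 4 is optimal.

4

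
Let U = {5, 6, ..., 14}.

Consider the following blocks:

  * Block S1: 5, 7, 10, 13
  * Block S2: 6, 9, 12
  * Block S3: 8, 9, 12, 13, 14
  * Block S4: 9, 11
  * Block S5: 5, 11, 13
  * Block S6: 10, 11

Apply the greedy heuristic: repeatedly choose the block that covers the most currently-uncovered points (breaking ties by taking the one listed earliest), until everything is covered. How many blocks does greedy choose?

Greedy: pick S3 (covers 5 new) → pick S1 (covers 3 new) → pick S2 (covers 1 new) → pick S4 (covers 1 new). Total picks: 4.

4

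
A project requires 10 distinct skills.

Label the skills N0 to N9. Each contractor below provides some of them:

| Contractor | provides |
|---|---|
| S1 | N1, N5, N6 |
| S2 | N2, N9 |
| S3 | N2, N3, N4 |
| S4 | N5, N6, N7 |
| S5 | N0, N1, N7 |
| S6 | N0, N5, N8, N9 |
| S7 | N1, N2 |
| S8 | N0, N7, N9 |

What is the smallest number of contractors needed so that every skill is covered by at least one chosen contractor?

4

Take {S1, S3, S6, S8}. Their union is {N0, N1, N2, N3, N4, N5, N6, N7, N8, N9}, which is all 10 skills.
No 3 of the 8 contractors cover everything (all 56 combinations miss at least one skill), so 4 is optimal.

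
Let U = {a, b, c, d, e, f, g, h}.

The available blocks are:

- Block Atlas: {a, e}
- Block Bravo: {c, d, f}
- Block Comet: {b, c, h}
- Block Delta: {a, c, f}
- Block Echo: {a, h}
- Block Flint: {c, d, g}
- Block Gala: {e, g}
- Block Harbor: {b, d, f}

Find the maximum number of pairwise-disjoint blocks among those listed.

Echo, Gala, Harbor are pairwise disjoint (Echo={a,h}; Gala={e,g}; Harbor={b,d,f}).
Every remaining block overlaps one of these, and no 4 of the listed blocks are pairwise disjoint, so 3 is the maximum.

3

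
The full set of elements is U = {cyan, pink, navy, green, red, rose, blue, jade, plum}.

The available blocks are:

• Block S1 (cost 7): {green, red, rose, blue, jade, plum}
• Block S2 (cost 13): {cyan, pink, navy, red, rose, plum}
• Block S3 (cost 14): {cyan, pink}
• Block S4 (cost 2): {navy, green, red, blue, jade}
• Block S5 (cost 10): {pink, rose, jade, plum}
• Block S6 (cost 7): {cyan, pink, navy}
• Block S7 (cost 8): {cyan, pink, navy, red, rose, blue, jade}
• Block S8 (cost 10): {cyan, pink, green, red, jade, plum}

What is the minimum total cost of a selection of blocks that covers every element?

S1, S6 together cover every element (S1 ∪ S6 = {cyan, pink, navy, green, red, rose, blue, jade, plum}); total cost 7 + 7 = 14.
The greedy pick S4, S7, S1 costs 17; no covering selection beats 14.

14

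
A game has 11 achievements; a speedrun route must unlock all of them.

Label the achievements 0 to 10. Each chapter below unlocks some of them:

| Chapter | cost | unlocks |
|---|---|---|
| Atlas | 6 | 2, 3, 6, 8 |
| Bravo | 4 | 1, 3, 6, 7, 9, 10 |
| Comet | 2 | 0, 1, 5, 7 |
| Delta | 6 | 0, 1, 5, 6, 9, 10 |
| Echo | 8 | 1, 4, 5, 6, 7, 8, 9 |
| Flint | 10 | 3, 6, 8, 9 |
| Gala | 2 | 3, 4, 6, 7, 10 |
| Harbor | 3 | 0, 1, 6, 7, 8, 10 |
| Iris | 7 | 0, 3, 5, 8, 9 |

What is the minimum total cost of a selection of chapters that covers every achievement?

14

Atlas, Delta, Gala together cover every achievement (Atlas ∪ Delta ∪ Gala = {0, 1, 2, 3, 4, 5, 6, 7, 8, 9, 10}); total cost 6 + 6 + 2 = 14.
No covering selection has total cost below 14.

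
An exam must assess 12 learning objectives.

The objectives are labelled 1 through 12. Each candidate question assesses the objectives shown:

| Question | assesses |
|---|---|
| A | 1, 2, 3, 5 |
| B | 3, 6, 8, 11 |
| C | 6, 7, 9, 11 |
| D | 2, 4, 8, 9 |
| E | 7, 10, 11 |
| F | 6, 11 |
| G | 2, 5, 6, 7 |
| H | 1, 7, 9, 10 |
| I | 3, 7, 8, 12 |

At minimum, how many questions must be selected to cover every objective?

5

Take {A, C, D, E, I}. Their union is {1, 2, 3, 4, 5, 6, 7, 8, 9, 10, 11, 12}, which is all 12 objectives.
No 4 of the 9 questions cover everything (all 126 combinations miss at least one objective), so 5 is optimal.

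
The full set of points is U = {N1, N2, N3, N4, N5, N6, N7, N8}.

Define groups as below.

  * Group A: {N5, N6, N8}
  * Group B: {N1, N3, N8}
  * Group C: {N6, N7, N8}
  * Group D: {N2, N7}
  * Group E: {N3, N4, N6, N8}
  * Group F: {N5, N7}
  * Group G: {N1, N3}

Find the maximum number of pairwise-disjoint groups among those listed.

3

A, D, G are pairwise disjoint (A={N5,N6,N8}; D={N2,N7}; G={N1,N3}).
Every remaining group overlaps one of these, and no 4 of the listed groups are pairwise disjoint, so 3 is the maximum.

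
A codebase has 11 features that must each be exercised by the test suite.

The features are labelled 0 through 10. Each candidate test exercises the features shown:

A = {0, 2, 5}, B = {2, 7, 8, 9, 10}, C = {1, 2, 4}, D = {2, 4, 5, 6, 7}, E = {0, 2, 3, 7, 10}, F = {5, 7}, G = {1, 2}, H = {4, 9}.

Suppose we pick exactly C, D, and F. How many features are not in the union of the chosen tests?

Union of C, D, F = {1, 2, 4, 5, 6, 7}.
Not covered: 0, 3, 8, 9, 10 — 5 features.

5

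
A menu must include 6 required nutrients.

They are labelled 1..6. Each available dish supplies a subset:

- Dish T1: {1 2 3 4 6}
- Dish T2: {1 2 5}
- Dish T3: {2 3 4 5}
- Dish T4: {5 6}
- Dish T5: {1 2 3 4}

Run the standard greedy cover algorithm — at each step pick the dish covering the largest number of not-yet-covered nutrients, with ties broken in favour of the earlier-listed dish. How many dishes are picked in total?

2

Greedy: pick T1 (covers 5 new) → pick T2 (covers 1 new). Total picks: 2.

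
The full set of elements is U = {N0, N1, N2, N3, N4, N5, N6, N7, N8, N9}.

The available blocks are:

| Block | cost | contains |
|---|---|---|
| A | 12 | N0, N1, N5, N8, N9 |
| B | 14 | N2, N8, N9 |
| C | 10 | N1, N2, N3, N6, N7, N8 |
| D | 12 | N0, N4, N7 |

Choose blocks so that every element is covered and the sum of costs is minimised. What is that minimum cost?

A, C, D together cover every element (A ∪ C ∪ D = {N0, N1, N2, N3, N4, N5, N6, N7, N8, N9}); total cost 12 + 10 + 12 = 34.
No covering selection has total cost below 34.

34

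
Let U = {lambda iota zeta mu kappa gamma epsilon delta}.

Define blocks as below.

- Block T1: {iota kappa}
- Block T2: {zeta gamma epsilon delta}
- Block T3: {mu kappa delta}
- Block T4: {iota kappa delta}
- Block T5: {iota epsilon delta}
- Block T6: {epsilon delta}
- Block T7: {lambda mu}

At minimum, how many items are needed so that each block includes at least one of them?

3

H = {mu, kappa, epsilon} meets every block (each contains at least one member of H), and |H| = 3.
The blocks T1, T2, T7 are pairwise disjoint, so any hitting set needs a separate item for each — at least 3. Hence 3 is optimal.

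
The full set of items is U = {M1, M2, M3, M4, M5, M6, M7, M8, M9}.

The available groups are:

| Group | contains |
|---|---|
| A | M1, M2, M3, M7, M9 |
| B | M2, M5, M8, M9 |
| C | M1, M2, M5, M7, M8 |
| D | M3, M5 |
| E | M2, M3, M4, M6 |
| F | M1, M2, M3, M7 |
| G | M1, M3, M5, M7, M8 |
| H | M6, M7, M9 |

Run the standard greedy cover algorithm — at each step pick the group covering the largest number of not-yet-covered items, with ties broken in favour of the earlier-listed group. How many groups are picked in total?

3

Greedy: pick A (covers 5 new) → pick B (covers 2 new) → pick E (covers 2 new). Total picks: 3.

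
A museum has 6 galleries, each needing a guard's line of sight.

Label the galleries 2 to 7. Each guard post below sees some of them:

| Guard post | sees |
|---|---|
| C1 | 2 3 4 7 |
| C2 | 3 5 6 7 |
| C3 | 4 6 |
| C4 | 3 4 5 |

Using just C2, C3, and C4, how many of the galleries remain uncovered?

1

Union of C2, C3, C4 = {3, 4, 5, 6, 7}.
Not covered: 2 — 1 gallery.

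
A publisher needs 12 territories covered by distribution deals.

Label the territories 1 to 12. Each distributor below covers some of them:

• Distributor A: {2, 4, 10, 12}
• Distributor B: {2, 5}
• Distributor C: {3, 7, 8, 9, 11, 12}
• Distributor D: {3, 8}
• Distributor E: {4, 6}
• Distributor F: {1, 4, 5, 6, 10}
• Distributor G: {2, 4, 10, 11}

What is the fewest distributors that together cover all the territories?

Take {B, C, F}. Their union is {1, 2, 3, 4, 5, 6, 7, 8, 9, 10, 11, 12}, which is all 12 territories.
Only F contains 1, so F is forced; the remaining 7 territories need at least 2 more distributors (each remaining distributor adds at most 6) — so at least 3 distributors are needed, and 3 is optimal.

3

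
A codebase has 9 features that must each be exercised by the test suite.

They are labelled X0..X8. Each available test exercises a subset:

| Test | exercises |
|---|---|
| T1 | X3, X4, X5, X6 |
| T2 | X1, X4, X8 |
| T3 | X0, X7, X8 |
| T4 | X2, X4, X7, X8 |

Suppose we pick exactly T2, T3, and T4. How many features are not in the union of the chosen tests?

3

Union of T2, T3, T4 = {X0, X1, X2, X4, X7, X8}.
Not covered: X3, X5, X6 — 3 features.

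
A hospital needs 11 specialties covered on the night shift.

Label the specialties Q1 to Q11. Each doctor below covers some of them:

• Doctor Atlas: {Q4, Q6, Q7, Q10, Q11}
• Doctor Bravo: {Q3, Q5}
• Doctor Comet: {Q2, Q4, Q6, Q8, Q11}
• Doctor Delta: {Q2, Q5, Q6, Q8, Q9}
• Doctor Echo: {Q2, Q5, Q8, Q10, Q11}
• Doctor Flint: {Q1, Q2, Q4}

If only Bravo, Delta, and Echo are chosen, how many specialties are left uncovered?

Union of Bravo, Delta, Echo = {Q2, Q3, Q5, Q6, Q8, Q9, Q10, Q11}.
Not covered: Q1, Q4, Q7 — 3 specialties.

3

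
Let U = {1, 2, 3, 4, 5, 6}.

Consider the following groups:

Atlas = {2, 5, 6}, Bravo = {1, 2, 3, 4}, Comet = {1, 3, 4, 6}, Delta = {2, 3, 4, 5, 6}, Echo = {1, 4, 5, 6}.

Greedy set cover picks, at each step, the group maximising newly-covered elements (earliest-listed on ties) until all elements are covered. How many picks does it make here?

2

Greedy: pick Delta (covers 5 new) → pick Bravo (covers 1 new). Total picks: 2.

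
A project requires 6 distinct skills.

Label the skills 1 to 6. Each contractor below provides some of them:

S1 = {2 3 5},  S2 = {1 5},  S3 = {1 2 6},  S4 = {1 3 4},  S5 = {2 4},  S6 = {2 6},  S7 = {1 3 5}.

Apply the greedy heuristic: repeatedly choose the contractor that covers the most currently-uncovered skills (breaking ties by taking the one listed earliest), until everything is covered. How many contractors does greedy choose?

3

Greedy: pick S1 (covers 3 new) → pick S3 (covers 2 new) → pick S4 (covers 1 new). Total picks: 3.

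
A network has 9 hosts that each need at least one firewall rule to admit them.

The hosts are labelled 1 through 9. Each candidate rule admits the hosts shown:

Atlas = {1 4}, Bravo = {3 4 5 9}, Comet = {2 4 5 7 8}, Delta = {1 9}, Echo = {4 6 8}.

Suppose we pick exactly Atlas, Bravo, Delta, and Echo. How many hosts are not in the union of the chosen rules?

Union of Atlas, Bravo, Delta, Echo = {1, 3, 4, 5, 6, 8, 9}.
Not covered: 2, 7 — 2 hosts.

2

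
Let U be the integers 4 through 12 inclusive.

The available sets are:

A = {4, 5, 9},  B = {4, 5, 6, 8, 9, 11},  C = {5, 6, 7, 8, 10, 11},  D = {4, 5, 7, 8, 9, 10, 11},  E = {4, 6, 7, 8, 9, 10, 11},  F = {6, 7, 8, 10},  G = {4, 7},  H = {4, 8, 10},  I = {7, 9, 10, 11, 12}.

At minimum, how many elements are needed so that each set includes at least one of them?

2

The 2 elements {4, 10} hit every set.
The sets A, F are pairwise disjoint, so any hitting set needs a separate element for each — at least 2. Hence 2 is optimal.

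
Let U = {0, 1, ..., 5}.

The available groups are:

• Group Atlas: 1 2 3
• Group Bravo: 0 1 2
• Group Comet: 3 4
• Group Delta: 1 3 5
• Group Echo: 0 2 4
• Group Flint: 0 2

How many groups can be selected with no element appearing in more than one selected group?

Delta, Echo are pairwise disjoint (Delta={1,3,5}; Echo={0,2,4}).
Every remaining group overlaps one of these, and no 3 of the listed groups are pairwise disjoint, so 2 is the maximum.

2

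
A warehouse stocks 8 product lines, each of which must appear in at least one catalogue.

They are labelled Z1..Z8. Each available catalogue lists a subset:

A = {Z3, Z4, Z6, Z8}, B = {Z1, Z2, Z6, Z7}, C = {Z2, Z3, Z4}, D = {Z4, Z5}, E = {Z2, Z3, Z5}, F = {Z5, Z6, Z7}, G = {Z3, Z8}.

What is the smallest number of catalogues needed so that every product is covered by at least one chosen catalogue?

3

Take {B, D, G}. Their union is {Z1, Z2, Z3, Z4, Z5, Z6, Z7, Z8}, which is all 8 products.
Only B contains Z1, so B is forced; the remaining 4 products need at least 2 more catalogues (each remaining catalogue adds at most 3) — so at least 3 catalogues are needed, and 3 is optimal.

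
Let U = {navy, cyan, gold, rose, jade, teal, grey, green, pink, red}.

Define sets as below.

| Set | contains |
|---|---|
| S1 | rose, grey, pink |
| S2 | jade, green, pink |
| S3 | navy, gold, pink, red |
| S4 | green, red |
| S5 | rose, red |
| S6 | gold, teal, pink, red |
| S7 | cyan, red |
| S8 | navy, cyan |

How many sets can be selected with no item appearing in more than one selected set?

3

S1, S4, S8 are pairwise disjoint (S1={rose,grey,pink}; S4={green,red}; S8={navy,cyan}).
Every remaining set overlaps one of these, and no 4 of the listed sets are pairwise disjoint, so 3 is the maximum.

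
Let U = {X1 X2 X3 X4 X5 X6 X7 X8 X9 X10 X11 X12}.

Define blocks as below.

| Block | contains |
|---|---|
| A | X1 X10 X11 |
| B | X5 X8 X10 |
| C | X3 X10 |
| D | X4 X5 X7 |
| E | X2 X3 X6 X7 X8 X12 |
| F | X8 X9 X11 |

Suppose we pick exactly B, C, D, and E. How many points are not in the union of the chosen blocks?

Union of B, C, D, E = {X2, X3, X4, X5, X6, X7, X8, X10, X12}.
Not covered: X1, X9, X11 — 3 points.

3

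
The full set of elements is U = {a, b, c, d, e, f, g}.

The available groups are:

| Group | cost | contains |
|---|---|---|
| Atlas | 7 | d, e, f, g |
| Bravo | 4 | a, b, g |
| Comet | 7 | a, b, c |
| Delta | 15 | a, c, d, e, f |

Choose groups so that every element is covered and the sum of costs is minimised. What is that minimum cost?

14

Atlas, Comet together cover every element (Atlas ∪ Comet = {a, b, c, d, e, f, g}); total cost 7 + 7 = 14.
The greedy pick Bravo, Atlas, Comet costs 18; no covering selection beats 14.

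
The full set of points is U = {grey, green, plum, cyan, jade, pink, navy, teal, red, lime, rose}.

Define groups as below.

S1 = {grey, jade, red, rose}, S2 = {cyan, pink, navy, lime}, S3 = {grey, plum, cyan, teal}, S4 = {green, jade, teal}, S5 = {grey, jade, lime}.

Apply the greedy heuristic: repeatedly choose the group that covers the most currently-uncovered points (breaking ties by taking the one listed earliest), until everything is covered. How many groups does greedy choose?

Greedy: pick S1 (covers 4 new) → pick S2 (covers 4 new) → pick S3 (covers 2 new) → pick S4 (covers 1 new). Total picks: 4.

4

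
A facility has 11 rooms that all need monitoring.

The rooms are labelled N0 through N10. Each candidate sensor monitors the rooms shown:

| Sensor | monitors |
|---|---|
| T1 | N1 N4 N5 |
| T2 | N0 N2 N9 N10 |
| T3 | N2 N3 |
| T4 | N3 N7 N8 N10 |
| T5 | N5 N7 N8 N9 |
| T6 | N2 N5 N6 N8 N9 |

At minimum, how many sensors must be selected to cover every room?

Take {T1, T2, T4, T6}. Their union is {N0, N1, N2, N3, N4, N5, N6, N7, N8, N9, N10}, which is all 11 rooms.
Only T2 contains N0, so T2 is forced; the remaining 7 rooms need at least 3 more sensors (each remaining sensor adds at most 3) — so at least 4 sensors are needed, and 4 is optimal.

4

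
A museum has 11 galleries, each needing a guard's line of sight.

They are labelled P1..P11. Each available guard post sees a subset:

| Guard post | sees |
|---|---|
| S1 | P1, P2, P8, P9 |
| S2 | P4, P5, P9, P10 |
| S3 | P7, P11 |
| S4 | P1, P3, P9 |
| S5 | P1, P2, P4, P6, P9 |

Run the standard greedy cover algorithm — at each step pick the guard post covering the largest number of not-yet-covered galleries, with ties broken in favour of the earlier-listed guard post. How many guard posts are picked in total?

5

Greedy: pick S5 (covers 5 new) → pick S2 (covers 2 new) → pick S3 (covers 2 new) → pick S1 (covers 1 new) → pick S4 (covers 1 new). Total picks: 5.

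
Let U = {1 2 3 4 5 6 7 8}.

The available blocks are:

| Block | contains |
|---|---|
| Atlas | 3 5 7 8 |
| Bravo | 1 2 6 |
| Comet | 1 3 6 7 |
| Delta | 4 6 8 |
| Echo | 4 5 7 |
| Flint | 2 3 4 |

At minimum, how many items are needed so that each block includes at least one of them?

The 3 items {2, 3, 4} hit every block.
No choice of 2 items meets every block, so 3 is the minimum.

3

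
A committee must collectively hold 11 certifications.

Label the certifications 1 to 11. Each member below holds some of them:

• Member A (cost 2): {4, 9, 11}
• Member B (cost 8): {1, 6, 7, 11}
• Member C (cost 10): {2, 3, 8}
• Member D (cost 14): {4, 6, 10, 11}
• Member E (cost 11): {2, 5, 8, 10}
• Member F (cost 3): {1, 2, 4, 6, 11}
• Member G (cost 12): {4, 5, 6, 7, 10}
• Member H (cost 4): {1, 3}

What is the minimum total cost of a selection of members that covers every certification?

25

A, B, E, H together cover every certification (A ∪ B ∪ E ∪ H = {1, 2, 3, 4, 5, 6, 7, 8, 9, 10, 11}); total cost 2 + 8 + 11 + 4 = 25.
The greedy pick F, A, E, H, B costs 28; no covering selection beats 25.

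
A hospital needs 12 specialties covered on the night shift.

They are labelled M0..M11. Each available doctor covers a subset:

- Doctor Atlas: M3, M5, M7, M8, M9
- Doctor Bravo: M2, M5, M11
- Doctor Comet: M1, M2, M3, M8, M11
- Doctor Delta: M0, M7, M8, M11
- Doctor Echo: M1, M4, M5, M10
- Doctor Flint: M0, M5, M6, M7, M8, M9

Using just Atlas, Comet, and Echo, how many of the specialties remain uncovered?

Union of Atlas, Comet, Echo = {M1, M2, M3, M4, M5, M7, M8, M9, M10, M11}.
Not covered: M0, M6 — 2 specialties.

2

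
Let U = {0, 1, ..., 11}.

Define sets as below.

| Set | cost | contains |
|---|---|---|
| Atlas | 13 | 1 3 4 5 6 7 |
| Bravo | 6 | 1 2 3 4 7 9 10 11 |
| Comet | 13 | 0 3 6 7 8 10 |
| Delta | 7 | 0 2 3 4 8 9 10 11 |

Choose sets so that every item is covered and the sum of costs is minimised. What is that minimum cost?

20

Atlas, Delta together cover every item (Atlas ∪ Delta = {0, 1, 2, 3, 4, 5, 6, 7, 8, 9, 10, 11}); total cost 13 + 7 = 20.
The greedy pick Bravo, Delta, Atlas costs 26; no covering selection beats 20.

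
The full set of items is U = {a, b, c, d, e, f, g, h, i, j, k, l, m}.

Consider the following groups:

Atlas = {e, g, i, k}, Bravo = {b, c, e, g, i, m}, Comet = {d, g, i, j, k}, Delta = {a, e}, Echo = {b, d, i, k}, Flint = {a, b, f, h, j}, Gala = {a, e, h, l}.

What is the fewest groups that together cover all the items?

Take {Bravo, Comet, Flint, Gala}. Their union is {a, b, c, d, e, f, g, h, i, j, k, l, m}, which is all 13 items.
No 3 of the 7 groups cover everything (all 35 combinations miss at least one item), so 4 is optimal.

4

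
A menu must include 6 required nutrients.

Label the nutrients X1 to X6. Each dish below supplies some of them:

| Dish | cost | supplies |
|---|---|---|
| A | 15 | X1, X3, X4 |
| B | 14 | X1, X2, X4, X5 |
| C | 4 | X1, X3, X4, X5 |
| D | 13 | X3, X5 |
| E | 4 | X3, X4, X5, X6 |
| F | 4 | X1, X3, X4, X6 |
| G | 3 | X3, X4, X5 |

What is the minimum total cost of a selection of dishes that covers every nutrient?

B, E together cover every nutrient (B ∪ E = {X1, X2, X3, X4, X5, X6}); total cost 14 + 4 = 18.
The greedy pick C, E, B costs 22; no covering selection beats 18.

18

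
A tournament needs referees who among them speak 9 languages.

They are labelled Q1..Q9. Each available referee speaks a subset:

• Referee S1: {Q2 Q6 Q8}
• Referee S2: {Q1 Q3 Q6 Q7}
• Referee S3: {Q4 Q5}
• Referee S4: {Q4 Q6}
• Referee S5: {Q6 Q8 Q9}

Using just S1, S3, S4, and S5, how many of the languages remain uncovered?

Union of S1, S3, S4, S5 = {Q2, Q4, Q5, Q6, Q8, Q9}.
Not covered: Q1, Q3, Q7 — 3 languages.

3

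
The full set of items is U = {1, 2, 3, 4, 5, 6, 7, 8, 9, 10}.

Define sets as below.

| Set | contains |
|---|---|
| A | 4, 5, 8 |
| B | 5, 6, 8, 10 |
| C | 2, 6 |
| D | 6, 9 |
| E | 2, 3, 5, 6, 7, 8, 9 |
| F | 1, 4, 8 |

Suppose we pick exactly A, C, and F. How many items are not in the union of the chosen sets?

4

Union of A, C, F = {1, 2, 4, 5, 6, 8}.
Not covered: 3, 7, 9, 10 — 4 items.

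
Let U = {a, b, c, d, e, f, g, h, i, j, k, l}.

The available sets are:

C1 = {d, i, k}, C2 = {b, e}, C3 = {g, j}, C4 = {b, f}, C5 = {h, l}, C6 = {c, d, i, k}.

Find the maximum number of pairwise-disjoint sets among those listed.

4

C1, C3, C4, C5 are pairwise disjoint (C1={d,i,k}; C3={g,j}; C4={b,f}; C5={h,l}).
Every remaining set overlaps one of these, and no 5 of the listed sets are pairwise disjoint, so 4 is the maximum.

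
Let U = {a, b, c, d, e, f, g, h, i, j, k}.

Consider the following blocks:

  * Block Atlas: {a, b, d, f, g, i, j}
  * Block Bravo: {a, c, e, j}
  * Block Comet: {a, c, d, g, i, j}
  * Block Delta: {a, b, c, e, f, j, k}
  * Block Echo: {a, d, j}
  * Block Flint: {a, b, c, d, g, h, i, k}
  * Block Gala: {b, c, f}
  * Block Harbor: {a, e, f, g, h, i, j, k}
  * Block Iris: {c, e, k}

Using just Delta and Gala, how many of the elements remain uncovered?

4

Union of Delta, Gala = {a, b, c, e, f, j, k}.
Not covered: d, g, h, i — 4 elements.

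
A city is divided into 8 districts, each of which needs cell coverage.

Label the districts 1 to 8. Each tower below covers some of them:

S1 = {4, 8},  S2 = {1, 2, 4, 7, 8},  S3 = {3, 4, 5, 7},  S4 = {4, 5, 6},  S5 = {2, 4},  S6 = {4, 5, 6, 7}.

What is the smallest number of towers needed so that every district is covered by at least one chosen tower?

Take {S2, S3, S6}. Their union is {1, 2, 3, 4, 5, 6, 7, 8}, which is all 8 districts.
Only S2 contains 1, so S2 is forced; the remaining 3 districts need at least 2 more towers (each remaining tower adds at most 2) — so at least 3 towers are needed, and 3 is optimal.

3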